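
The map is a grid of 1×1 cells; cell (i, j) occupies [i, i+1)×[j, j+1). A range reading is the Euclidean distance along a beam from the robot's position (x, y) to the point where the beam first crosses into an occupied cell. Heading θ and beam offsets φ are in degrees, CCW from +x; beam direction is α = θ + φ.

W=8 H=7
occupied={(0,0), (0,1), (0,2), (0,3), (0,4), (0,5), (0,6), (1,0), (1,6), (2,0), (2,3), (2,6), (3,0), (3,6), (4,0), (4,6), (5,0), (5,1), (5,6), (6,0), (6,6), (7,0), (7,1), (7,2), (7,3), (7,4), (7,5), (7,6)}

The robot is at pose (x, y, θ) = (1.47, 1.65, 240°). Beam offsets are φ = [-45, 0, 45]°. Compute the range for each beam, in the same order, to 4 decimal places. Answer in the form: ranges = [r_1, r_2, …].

beam 1: φ=-45°, α=195°
  d=(-0.9659,-0.2588)  start (1,1)  tX=0.4866 tY=2.5114  stride 1/|dx|=1.0353 1/|dy|=3.8637
    cross x-line → (0,1), t=0.4866 (wall)
  → r_1 = 0.4866
beam 2: φ=0°, α=240°
  d=(-0.5000,-0.8660)  start (1,1)  tX=0.9400 tY=0.7506  stride 1/|dx|=2.0000 1/|dy|=1.1547
    cross y-line → (1,0), t=0.7506 (wall)
  → r_2 = 0.7506
beam 3: φ=45°, α=285°
  d=(0.2588,-0.9659)  start (1,1)  tX=2.0478 tY=0.6729  stride 1/|dx|=3.8637 1/|dy|=1.0353
    cross y-line → (1,0), t=0.6729 (wall)
  → r_3 = 0.6729

ranges = [0.4866, 0.7506, 0.6729]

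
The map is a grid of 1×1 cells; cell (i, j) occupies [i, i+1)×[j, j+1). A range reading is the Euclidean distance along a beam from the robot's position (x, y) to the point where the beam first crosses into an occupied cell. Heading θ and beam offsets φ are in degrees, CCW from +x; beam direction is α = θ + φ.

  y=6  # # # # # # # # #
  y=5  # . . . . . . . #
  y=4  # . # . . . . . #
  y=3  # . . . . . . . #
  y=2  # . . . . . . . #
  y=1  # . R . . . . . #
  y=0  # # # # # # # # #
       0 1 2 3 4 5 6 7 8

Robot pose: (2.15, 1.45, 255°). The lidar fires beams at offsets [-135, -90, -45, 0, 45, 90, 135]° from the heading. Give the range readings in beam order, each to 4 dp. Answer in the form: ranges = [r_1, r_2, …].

ranges = [2.3000, 1.1906, 0.9000, 0.4659, 0.5196, 1.7387, 6.7550]

beam 1: φ=-135°, α=120°
  cosα=-0.5000 sinα=0.8660 | (2,1) | tMaxX 0.3000 tMaxY 0.6351 | tΔX 2.0000 tΔY 1.1547
    t=0.3000 [x] (1,1)
    t=0.6351 [y] (1,2)
    t=1.7898 [y] (1,3)
    t=2.3000 [x] (0,3) — stop
  → r_1 = 2.3000
beam 2: φ=-90°, α=165°
  cosα=-0.9659 sinα=0.2588 | (2,1) | tMaxX 0.1553 tMaxY 2.1250 | tΔX 1.0353 tΔY 3.8637
    t=0.1553 [x] (1,1)
    t=1.1906 [x] (0,1) — stop
  → r_2 = 1.1906
beam 3: φ=-45°, α=210°
  cosα=-0.8660 sinα=-0.5000 | (2,1) | tMaxX 0.1732 tMaxY 0.9000 | tΔX 1.1547 tΔY 2.0000
    t=0.1732 [x] (1,1)
    t=0.9000 [y] (1,0) — stop
  → r_3 = 0.9000
beam 4: φ=0°, α=255°
  cosα=-0.2588 sinα=-0.9659 | (2,1) | tMaxX 0.5796 tMaxY 0.4659 | tΔX 3.8637 tΔY 1.0353
    t=0.4659 [y] (2,0) — stop
  → r_4 = 0.4659
beam 5: φ=45°, α=300°
  cosα=0.5000 sinα=-0.8660 | (2,1) | tMaxX 1.7000 tMaxY 0.5196 | tΔX 2.0000 tΔY 1.1547
    t=0.5196 [y] (2,0) — stop
  → r_5 = 0.5196
beam 6: φ=90°, α=345°
  cosα=0.9659 sinα=-0.2588 | (2,1) | tMaxX 0.8800 tMaxY 1.7387 | tΔX 1.0353 tΔY 3.8637
    t=0.8800 [x] (3,1)
    t=1.7387 [y] (3,0) — stop
  → r_6 = 1.7387
beam 7: φ=135°, α=30°
  cosα=0.8660 sinα=0.5000 | (2,1) | tMaxX 0.9815 tMaxY 1.1000 | tΔX 1.1547 tΔY 2.0000
    t=0.9815 [x] (3,1)
    t=1.1000 [y] (3,2)
    t=2.1362 [x] (4,2)
    t=3.1000 [y] (4,3)
    t=3.2909 [x] (5,3)
    t=4.4456 [x] (6,3)
    t=5.1000 [y] (6,4)
    t=5.6003 [x] (7,4)
    t=6.7550 [x] (8,4) — stop
  → r_7 = 6.7550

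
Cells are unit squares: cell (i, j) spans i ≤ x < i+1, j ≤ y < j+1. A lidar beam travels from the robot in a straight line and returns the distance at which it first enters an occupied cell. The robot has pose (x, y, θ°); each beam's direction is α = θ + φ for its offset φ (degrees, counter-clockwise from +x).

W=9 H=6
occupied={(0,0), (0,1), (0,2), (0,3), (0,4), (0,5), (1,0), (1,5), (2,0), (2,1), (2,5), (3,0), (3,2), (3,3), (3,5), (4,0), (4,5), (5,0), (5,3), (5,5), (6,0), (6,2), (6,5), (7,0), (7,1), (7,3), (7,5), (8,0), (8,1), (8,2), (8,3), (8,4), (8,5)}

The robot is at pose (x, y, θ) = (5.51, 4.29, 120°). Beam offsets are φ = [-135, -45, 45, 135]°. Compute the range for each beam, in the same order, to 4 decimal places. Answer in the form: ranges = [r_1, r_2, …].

beam 1: φ=-135°, α=345°
  dir = (cos 345°, sin 345°) = (0.9659, -0.2588); from cell (5,4)
  next x-line at t=0.5073, next y-line at t=1.1205; Δt_x=1.0353, Δt_y=3.8637
    x: enter (6,4) at t=0.5073
    y: enter (6,3) at t=1.1205
    x: enter (7,3) at t=1.5426 ← occupied
  → r_1 = 1.5426
beam 2: φ=-45°, α=75°
  dir = (cos 75°, sin 75°) = (0.2588, 0.9659); from cell (5,4)
  next x-line at t=1.8932, next y-line at t=0.7350; Δt_x=3.8637, Δt_y=1.0353
    y: enter (5,5) at t=0.7350 ← occupied
  → r_2 = 0.7350
beam 3: φ=45°, α=165°
  dir = (cos 165°, sin 165°) = (-0.9659, 0.2588); from cell (5,4)
  next x-line at t=0.5280, next y-line at t=2.7432; Δt_x=1.0353, Δt_y=3.8637
    x: enter (4,4) at t=0.5280
    x: enter (3,4) at t=1.5633
    x: enter (2,4) at t=2.5985
    y: enter (2,5) at t=2.7432 ← occupied
  → r_3 = 2.7432
beam 4: φ=135°, α=255°
  dir = (cos 255°, sin 255°) = (-0.2588, -0.9659); from cell (5,4)
  next x-line at t=1.9705, next y-line at t=0.3002; Δt_x=3.8637, Δt_y=1.0353
    y: enter (5,3) at t=0.3002 ← occupied
  → r_4 = 0.3002

ranges = [1.5426, 0.7350, 2.7432, 0.3002]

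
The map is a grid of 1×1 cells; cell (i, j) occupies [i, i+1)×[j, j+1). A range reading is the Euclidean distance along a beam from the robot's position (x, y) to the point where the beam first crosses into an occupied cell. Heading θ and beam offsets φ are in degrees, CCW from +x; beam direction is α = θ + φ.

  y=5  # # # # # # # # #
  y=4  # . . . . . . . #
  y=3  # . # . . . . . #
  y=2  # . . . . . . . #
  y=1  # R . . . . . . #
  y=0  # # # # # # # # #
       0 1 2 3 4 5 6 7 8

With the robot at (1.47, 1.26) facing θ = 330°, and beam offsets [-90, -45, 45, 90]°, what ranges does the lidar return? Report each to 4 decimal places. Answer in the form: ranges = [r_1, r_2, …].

beam 1: φ=-90°, α=240°
  d=(-0.5000,-0.8660)  start (1,1)  tX=0.9400 tY=0.3002  stride 1/|dx|=2.0000 1/|dy|=1.1547
    cross y-line → (1,0), t=0.3002 (wall)
  → r_1 = 0.3002
beam 2: φ=-45°, α=285°
  d=(0.2588,-0.9659)  start (1,1)  tX=2.0478 tY=0.2692  stride 1/|dx|=3.8637 1/|dy|=1.0353
    cross y-line → (1,0), t=0.2692 (wall)
  → r_2 = 0.2692
beam 3: φ=45°, α=15°
  d=(0.9659,0.2588)  start (1,1)  tX=0.5487 tY=2.8591  stride 1/|dx|=1.0353 1/|dy|=3.8637
    cross x-line → (2,1), t=0.5487
    cross x-line → (3,1), t=1.5840
    cross x-line → (4,1), t=2.6192
    cross y-line → (4,2), t=2.8591
    cross x-line → (5,2), t=3.6545
    cross x-line → (6,2), t=4.6898
    cross x-line → (7,2), t=5.7251
    cross y-line → (7,3), t=6.7228
    cross x-line → (8,3), t=6.7604 (wall)
  → r_3 = 6.7604
beam 4: φ=90°, α=60°
  d=(0.5000,0.8660)  start (1,1)  tX=1.0600 tY=0.8545  stride 1/|dx|=2.0000 1/|dy|=1.1547
    cross y-line → (1,2), t=0.8545
    cross x-line → (2,2), t=1.0600
    cross y-line → (2,3), t=2.0092 (wall)
  → r_4 = 2.0092

ranges = [0.3002, 0.2692, 6.7604, 2.0092]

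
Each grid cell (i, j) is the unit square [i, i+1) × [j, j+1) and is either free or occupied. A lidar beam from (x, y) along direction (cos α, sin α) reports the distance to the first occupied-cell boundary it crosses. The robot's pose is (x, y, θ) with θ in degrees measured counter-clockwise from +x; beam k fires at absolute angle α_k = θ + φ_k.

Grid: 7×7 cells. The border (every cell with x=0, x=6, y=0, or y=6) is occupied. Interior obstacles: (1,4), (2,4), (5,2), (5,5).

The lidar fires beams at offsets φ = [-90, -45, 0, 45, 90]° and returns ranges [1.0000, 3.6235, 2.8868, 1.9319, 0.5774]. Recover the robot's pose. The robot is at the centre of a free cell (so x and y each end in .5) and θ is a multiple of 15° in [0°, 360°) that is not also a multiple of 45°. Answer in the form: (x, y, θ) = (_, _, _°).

(x, y, θ) = (1.5, 1.5, 60°)

Enumerate (i+0.5, j+0.5, θ) over the 21 free cells and 16 admissible headings. For each, cast all 5 beams and compare to the given ranges.
  (5.5, 4.5, 150°): beam 1 = 0.5774 ≠ 1.0000 ✗
  (5.5, 3.5, 195°): beam 1 = 1.5529 ≠ 1.0000 ✗
  (1.5, 3.5, 240°): beam 1 = 0.5774 ≠ 1.0000 ✗
  (1.5, 1.5, 345°): beam 1 = 0.5176 ≠ 1.0000 ✗
  (5.5, 1.5, 255°): beam 1 = 4.6587 ≠ 1.0000 ✗
  …
  (1.5, 1.5, 60°): r_1=1.0000, r_2=3.6235, r_3=2.8868, r_4=1.9319, r_5=0.5774 — all match ✓
Unique over the lattice → pose = (1.5, 1.5, 60°).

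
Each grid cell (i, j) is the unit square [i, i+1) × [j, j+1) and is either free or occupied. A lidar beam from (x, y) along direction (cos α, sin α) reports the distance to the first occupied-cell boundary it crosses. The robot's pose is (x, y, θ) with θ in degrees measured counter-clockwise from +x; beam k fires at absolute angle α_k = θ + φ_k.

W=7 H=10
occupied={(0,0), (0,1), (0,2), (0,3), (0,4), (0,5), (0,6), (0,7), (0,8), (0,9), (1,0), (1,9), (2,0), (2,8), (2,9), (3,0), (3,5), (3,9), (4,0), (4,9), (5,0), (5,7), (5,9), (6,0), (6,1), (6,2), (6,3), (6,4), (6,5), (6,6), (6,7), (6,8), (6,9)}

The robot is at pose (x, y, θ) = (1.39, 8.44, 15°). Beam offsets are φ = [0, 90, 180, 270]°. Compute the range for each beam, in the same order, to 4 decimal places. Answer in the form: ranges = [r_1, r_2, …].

beam 1: φ=0°, α=15°
  dir = (cos 15°, sin 15°) = (0.9659, 0.2588); from cell (1,8)
  next x-line at t=0.6315, next y-line at t=2.1637; Δt_x=1.0353, Δt_y=3.8637
    x: enter (2,8) at t=0.6315 ← occupied
  → r_1 = 0.6315
beam 2: φ=90°, α=105°
  dir = (cos 105°, sin 105°) = (-0.2588, 0.9659); from cell (1,8)
  next x-line at t=1.5068, next y-line at t=0.5798; Δt_x=3.8637, Δt_y=1.0353
    y: enter (1,9) at t=0.5798 ← occupied
  → r_2 = 0.5798
beam 3: φ=180°, α=195°
  dir = (cos 195°, sin 195°) = (-0.9659, -0.2588); from cell (1,8)
  next x-line at t=0.4038, next y-line at t=1.7000; Δt_x=1.0353, Δt_y=3.8637
    x: enter (0,8) at t=0.4038 ← occupied
  → r_3 = 0.4038
beam 4: φ=270°, α=285°
  dir = (cos 285°, sin 285°) = (0.2588, -0.9659); from cell (1,8)
  next x-line at t=2.3569, next y-line at t=0.4555; Δt_x=3.8637, Δt_y=1.0353
    y: enter (1,7) at t=0.4555
    y: enter (1,6) at t=1.4908
    x: enter (2,6) at t=2.3569
    y: enter (2,5) at t=2.5261
    y: enter (2,4) at t=3.5614
    y: enter (2,3) at t=4.5966
    y: enter (2,2) at t=5.6319
    x: enter (3,2) at t=6.2206
    y: enter (3,1) at t=6.6672
    y: enter (3,0) at t=7.7025 ← occupied
  → r_4 = 7.7025

ranges = [0.6315, 0.5798, 0.4038, 7.7025]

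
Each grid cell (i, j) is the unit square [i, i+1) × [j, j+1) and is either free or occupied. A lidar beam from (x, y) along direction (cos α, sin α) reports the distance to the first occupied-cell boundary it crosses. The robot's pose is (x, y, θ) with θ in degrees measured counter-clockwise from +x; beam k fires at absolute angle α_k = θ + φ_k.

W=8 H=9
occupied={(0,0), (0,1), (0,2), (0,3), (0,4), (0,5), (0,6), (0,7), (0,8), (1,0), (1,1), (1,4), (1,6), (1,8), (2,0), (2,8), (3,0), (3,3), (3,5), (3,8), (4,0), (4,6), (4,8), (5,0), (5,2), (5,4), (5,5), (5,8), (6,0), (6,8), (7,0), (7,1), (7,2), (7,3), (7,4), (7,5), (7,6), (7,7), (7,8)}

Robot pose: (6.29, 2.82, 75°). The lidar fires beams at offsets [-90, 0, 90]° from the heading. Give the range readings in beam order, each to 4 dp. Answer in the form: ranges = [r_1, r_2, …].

beam 1: φ=-90°, α=345°
  d=(0.9659,-0.2588)  start (6,2)  tX=0.7350 tY=3.1682  stride 1/|dx|=1.0353 1/|dy|=3.8637
    cross x-line → (7,2), t=0.7350 (wall)
  → r_1 = 0.7350
beam 2: φ=0°, α=75°
  d=(0.2588,0.9659)  start (6,2)  tX=2.7432 tY=0.1863  stride 1/|dx|=3.8637 1/|dy|=1.0353
    cross y-line → (6,3), t=0.1863
    cross y-line → (6,4), t=1.2216
    cross y-line → (6,5), t=2.2569
    cross x-line → (7,5), t=2.7432 (wall)
  → r_2 = 2.7432
beam 3: φ=90°, α=165°
  d=(-0.9659,0.2588)  start (6,2)  tX=0.3002 tY=0.6955  stride 1/|dx|=1.0353 1/|dy|=3.8637
    cross x-line → (5,2), t=0.3002 (wall)
  → r_3 = 0.3002

ranges = [0.7350, 2.7432, 0.3002]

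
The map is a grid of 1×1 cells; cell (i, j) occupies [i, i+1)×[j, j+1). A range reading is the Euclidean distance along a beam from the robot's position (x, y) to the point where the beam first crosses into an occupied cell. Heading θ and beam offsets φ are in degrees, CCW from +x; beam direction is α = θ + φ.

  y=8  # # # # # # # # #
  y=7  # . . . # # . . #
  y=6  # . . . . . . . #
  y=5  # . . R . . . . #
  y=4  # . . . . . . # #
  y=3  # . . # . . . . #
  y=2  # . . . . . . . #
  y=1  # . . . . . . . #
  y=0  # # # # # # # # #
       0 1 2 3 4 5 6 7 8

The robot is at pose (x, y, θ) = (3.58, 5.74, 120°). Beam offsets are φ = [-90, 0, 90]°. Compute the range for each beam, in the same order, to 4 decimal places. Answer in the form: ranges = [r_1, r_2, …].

ranges = [2.5200, 2.6096, 2.9791]

beam 1: φ=-90°, α=30°
  cosα=0.8660 sinα=0.5000 | (3,5) | tMaxX 0.4850 tMaxY 0.5200 | tΔX 1.1547 tΔY 2.0000
    t=0.4850 [x] (4,5)
    t=0.5200 [y] (4,6)
    t=1.6397 [x] (5,6)
    t=2.5200 [y] (5,7) — stop
  → r_1 = 2.5200
beam 2: φ=0°, α=120°
  cosα=-0.5000 sinα=0.8660 | (3,5) | tMaxX 1.1600 tMaxY 0.3002 | tΔX 2.0000 tΔY 1.1547
    t=0.3002 [y] (3,6)
    t=1.1600 [x] (2,6)
    t=1.4549 [y] (2,7)
    t=2.6096 [y] (2,8) — stop
  → r_2 = 2.6096
beam 3: φ=90°, α=210°
  cosα=-0.8660 sinα=-0.5000 | (3,5) | tMaxX 0.6697 tMaxY 1.4800 | tΔX 1.1547 tΔY 2.0000
    t=0.6697 [x] (2,5)
    t=1.4800 [y] (2,4)
    t=1.8244 [x] (1,4)
    t=2.9791 [x] (0,4) — stop
  → r_3 = 2.9791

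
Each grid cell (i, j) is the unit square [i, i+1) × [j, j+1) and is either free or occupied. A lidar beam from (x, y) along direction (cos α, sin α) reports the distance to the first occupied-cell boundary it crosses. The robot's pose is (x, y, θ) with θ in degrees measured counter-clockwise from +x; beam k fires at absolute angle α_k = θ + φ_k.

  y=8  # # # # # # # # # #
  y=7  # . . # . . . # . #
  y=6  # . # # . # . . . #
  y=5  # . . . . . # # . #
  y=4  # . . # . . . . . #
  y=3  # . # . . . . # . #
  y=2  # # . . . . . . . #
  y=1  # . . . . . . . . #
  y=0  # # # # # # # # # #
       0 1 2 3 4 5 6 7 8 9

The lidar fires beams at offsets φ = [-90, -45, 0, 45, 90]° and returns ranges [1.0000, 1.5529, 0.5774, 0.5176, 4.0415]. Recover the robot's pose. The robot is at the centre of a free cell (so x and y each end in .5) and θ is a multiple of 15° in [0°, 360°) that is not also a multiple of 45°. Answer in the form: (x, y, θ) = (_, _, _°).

The pose lattice has 45·16 = 720 candidates. Test each by forward raycasting.
  (5.5, 5.5, 195°): beam 1 = 0.5176 ≠ 1.0000 ✗
  (2.5, 2.5, 30°): beam 1 = 1.7321 ≠ 1.0000 ✗
  (8.5, 6.5, 285°): beam 1 = 1.9319 ≠ 1.0000 ✗
  (6.5, 6.5, 165°): beam 1 = 1.5529 ≠ 1.0000 ✗
  (5.5, 4.5, 330°): beam 1 = 4.0415 ≠ 1.0000 ✗
  …
  (5.5, 7.5, 240°): r_1=1.0000, r_2=1.5529, r_3=0.5774, r_4=0.5176, r_5=4.0415 — all match ✓
No second candidate reproduces the full scan.

(x, y, θ) = (5.5, 7.5, 240°)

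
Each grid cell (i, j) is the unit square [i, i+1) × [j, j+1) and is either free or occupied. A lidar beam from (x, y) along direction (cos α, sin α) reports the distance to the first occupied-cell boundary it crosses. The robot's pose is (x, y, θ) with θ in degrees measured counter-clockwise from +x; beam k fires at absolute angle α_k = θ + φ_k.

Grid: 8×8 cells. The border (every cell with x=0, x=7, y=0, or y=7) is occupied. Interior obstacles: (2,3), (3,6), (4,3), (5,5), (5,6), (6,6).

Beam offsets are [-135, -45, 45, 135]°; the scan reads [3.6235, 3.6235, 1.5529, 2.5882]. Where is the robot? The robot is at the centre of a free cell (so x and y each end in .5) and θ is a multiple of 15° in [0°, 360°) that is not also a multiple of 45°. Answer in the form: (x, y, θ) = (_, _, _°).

The pose lattice has 30·16 = 480 candidates. Test each by forward raycasting.
  (3.5, 4.5, 120°): beam 2 = 1.5529 ≠ 3.6235 ✗
  (1.5, 5.5, 255°): beam 1 = 1.0000 ≠ 3.6235 ✗
  (3.5, 5.5, 300°): beam 1 = 2.5882 ≠ 3.6235 ✗
  …
  (3.5, 4.5, 30°): r_1=3.6235, r_2=3.6235, r_3=1.5529, r_4=2.5882 — all match ✓
Only this pose fits every beam.

(x, y, θ) = (3.5, 4.5, 30°)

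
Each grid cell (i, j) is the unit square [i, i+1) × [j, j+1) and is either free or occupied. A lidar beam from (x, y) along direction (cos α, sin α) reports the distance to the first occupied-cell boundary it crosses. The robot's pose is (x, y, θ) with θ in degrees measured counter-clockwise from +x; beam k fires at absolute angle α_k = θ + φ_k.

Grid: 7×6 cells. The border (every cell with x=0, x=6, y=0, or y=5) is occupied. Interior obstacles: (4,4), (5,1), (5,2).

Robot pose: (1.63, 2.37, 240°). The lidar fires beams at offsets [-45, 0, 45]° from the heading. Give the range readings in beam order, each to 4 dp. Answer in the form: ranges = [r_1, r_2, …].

ranges = [0.6522, 1.2600, 1.4183]

beam 1: φ=-45°, α=195°
  cosα=-0.9659 sinα=-0.2588 | (1,2) | tMaxX 0.6522 tMaxY 1.4296 | tΔX 1.0353 tΔY 3.8637
    t=0.6522 [x] (0,2) — stop
  → r_1 = 0.6522
beam 2: φ=0°, α=240°
  cosα=-0.5000 sinα=-0.8660 | (1,2) | tMaxX 1.2600 tMaxY 0.4272 | tΔX 2.0000 tΔY 1.1547
    t=0.4272 [y] (1,1)
    t=1.2600 [x] (0,1) — stop
  → r_2 = 1.2600
beam 3: φ=45°, α=285°
  cosα=0.2588 sinα=-0.9659 | (1,2) | tMaxX 1.4296 tMaxY 0.3831 | tΔX 3.8637 tΔY 1.0353
    t=0.3831 [y] (1,1)
    t=1.4183 [y] (1,0) — stop
  → r_3 = 1.4183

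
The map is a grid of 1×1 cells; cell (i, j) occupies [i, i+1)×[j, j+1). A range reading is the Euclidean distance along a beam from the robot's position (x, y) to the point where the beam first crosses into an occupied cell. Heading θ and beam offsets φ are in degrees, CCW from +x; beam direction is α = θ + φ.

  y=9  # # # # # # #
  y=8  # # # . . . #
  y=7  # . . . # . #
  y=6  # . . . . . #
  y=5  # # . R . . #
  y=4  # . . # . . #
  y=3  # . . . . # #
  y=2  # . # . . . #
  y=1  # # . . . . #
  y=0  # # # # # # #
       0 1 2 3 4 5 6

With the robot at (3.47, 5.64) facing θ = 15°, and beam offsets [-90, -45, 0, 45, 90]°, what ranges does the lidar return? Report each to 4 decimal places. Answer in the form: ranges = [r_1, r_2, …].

ranges = [0.6626, 2.9214, 2.6192, 1.5704, 2.4433]

beam 1: φ=-90°, α=285°
  dir = (cos 285°, sin 285°) = (0.2588, -0.9659); from cell (3,5)
  next x-line at t=2.0478, next y-line at t=0.6626; Δt_x=3.8637, Δt_y=1.0353
    y: enter (3,4) at t=0.6626 ← occupied
  → r_1 = 0.6626
beam 2: φ=-45°, α=330°
  dir = (cos 330°, sin 330°) = (0.8660, -0.5000); from cell (3,5)
  next x-line at t=0.6120, next y-line at t=1.2800; Δt_x=1.1547, Δt_y=2.0000
    x: enter (4,5) at t=0.6120
    y: enter (4,4) at t=1.2800
    x: enter (5,4) at t=1.7667
    x: enter (6,4) at t=2.9214 ← occupied
  → r_2 = 2.9214
beam 3: φ=0°, α=15°
  dir = (cos 15°, sin 15°) = (0.9659, 0.2588); from cell (3,5)
  next x-line at t=0.5487, next y-line at t=1.3909; Δt_x=1.0353, Δt_y=3.8637
    x: enter (4,5) at t=0.5487
    y: enter (4,6) at t=1.3909
    x: enter (5,6) at t=1.5840
    x: enter (6,6) at t=2.6192 ← occupied
  → r_3 = 2.6192
beam 4: φ=45°, α=60°
  dir = (cos 60°, sin 60°) = (0.5000, 0.8660); from cell (3,5)
  next x-line at t=1.0600, next y-line at t=0.4157; Δt_x=2.0000, Δt_y=1.1547
    y: enter (3,6) at t=0.4157
    x: enter (4,6) at t=1.0600
    y: enter (4,7) at t=1.5704 ← occupied
  → r_4 = 1.5704
beam 5: φ=90°, α=105°
  dir = (cos 105°, sin 105°) = (-0.2588, 0.9659); from cell (3,5)
  next x-line at t=1.8159, next y-line at t=0.3727; Δt_x=3.8637, Δt_y=1.0353
    y: enter (3,6) at t=0.3727
    y: enter (3,7) at t=1.4080
    x: enter (2,7) at t=1.8159
    y: enter (2,8) at t=2.4433 ← occupied
  → r_5 = 2.4433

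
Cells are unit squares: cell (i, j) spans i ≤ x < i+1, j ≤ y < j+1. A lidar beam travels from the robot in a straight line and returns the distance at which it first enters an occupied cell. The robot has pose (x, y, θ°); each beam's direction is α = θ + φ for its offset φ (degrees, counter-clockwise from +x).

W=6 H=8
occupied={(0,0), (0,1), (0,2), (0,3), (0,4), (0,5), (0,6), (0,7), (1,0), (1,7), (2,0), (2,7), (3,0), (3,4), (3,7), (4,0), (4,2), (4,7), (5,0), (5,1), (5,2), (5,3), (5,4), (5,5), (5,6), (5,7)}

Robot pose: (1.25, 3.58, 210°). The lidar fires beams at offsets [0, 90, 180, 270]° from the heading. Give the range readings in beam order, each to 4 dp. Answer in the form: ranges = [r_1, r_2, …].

beam 1: φ=0°, α=210°
  dir = (cos 210°, sin 210°) = (-0.8660, -0.5000); from cell (1,3)
  next x-line at t=0.2887, next y-line at t=1.1600; Δt_x=1.1547, Δt_y=2.0000
    x: enter (0,3) at t=0.2887 ← occupied
  → r_1 = 0.2887
beam 2: φ=90°, α=300°
  dir = (cos 300°, sin 300°) = (0.5000, -0.8660); from cell (1,3)
  next x-line at t=1.5000, next y-line at t=0.6697; Δt_x=2.0000, Δt_y=1.1547
    y: enter (1,2) at t=0.6697
    x: enter (2,2) at t=1.5000
    y: enter (2,1) at t=1.8244
    y: enter (2,0) at t=2.9791 ← occupied
  → r_2 = 2.9791
beam 3: φ=180°, α=30°
  dir = (cos 30°, sin 30°) = (0.8660, 0.5000); from cell (1,3)
  next x-line at t=0.8660, next y-line at t=0.8400; Δt_x=1.1547, Δt_y=2.0000
    y: enter (1,4) at t=0.8400
    x: enter (2,4) at t=0.8660
    x: enter (3,4) at t=2.0207 ← occupied
  → r_3 = 2.0207
beam 4: φ=270°, α=120°
  dir = (cos 120°, sin 120°) = (-0.5000, 0.8660); from cell (1,3)
  next x-line at t=0.5000, next y-line at t=0.4850; Δt_x=2.0000, Δt_y=1.1547
    y: enter (1,4) at t=0.4850
    x: enter (0,4) at t=0.5000 ← occupied
  → r_4 = 0.5000

ranges = [0.2887, 2.9791, 2.0207, 0.5000]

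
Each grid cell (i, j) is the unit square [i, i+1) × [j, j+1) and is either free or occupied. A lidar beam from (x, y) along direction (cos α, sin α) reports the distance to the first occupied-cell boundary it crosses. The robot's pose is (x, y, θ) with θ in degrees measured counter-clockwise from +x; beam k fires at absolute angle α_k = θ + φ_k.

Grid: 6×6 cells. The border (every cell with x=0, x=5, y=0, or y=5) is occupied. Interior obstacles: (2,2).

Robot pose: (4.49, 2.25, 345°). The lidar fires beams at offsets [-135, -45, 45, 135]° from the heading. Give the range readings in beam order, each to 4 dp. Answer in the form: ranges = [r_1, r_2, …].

beam 1: φ=-135°, α=210°
  direction (-0.8660, -0.5000); cell (4,2); t to first gridline: x 0.5658, y 0.5000 (then +1.1547 / +2.0000)
    (4,1) via y @ 0.5000
    (3,1) via x @ 0.5658
    (2,1) via x @ 1.7205
    (2,0) via y @ 2.5000  # hit
  → r_1 = 2.5000
beam 2: φ=-45°, α=300°
  direction (0.5000, -0.8660); cell (4,2); t to first gridline: x 1.0200, y 0.2887 (then +2.0000 / +1.1547)
    (4,1) via y @ 0.2887
    (5,1) via x @ 1.0200  # hit
  → r_2 = 1.0200
beam 3: φ=45°, α=30°
  direction (0.8660, 0.5000); cell (4,2); t to first gridline: x 0.5889, y 1.5000 (then +1.1547 / +2.0000)
    (5,2) via x @ 0.5889  # hit
  → r_3 = 0.5889
beam 4: φ=135°, α=120°
  direction (-0.5000, 0.8660); cell (4,2); t to first gridline: x 0.9800, y 0.8660 (then +2.0000 / +1.1547)
    (4,3) via y @ 0.8660
    (3,3) via x @ 0.9800
    (3,4) via y @ 2.0207
    (2,4) via x @ 2.9800
    (2,5) via y @ 3.1754  # hit
  → r_4 = 3.1754

ranges = [2.5000, 1.0200, 0.5889, 3.1754]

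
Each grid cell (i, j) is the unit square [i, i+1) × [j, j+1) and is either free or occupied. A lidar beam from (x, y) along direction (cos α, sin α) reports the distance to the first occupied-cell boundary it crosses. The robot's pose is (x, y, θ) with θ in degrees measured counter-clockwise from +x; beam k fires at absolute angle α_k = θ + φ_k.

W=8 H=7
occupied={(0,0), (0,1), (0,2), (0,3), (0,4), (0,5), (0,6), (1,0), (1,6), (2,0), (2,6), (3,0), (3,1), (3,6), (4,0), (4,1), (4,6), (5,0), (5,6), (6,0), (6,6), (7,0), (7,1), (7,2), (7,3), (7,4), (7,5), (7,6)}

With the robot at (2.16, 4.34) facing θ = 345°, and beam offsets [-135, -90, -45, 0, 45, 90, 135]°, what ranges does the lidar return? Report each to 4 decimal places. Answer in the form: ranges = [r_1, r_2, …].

ranges = [1.3395, 3.4578, 2.7020, 5.0107, 3.3200, 1.7186, 1.9168]

beam 1: φ=-135°, α=210°
  d=(-0.8660,-0.5000)  start (2,4)  tX=0.1848 tY=0.6800  stride 1/|dx|=1.1547 1/|dy|=2.0000
    cross x-line → (1,4), t=0.1848
    cross y-line → (1,3), t=0.6800
    cross x-line → (0,3), t=1.3395 (wall)
  → r_1 = 1.3395
beam 2: φ=-90°, α=255°
  d=(-0.2588,-0.9659)  start (2,4)  tX=0.6182 tY=0.3520  stride 1/|dx|=3.8637 1/|dy|=1.0353
    cross y-line → (2,3), t=0.3520
    cross x-line → (1,3), t=0.6182
    cross y-line → (1,2), t=1.3873
    cross y-line → (1,1), t=2.4225
    cross y-line → (1,0), t=3.4578 (wall)
  → r_2 = 3.4578
beam 3: φ=-45°, α=300°
  d=(0.5000,-0.8660)  start (2,4)  tX=1.6800 tY=0.3926  stride 1/|dx|=2.0000 1/|dy|=1.1547
    cross y-line → (2,3), t=0.3926
    cross y-line → (2,2), t=1.5473
    cross x-line → (3,2), t=1.6800
    cross y-line → (3,1), t=2.7020 (wall)
  → r_3 = 2.7020
beam 4: φ=0°, α=345°
  d=(0.9659,-0.2588)  start (2,4)  tX=0.8696 tY=1.3137  stride 1/|dx|=1.0353 1/|dy|=3.8637
    cross x-line → (3,4), t=0.8696
    cross y-line → (3,3), t=1.3137
    cross x-line → (4,3), t=1.9049
    cross x-line → (5,3), t=2.9402
    cross x-line → (6,3), t=3.9755
    cross x-line → (7,3), t=5.0107 (wall)
  → r_4 = 5.0107
beam 5: φ=45°, α=30°
  d=(0.8660,0.5000)  start (2,4)  tX=0.9699 tY=1.3200  stride 1/|dx|=1.1547 1/|dy|=2.0000
    cross x-line → (3,4), t=0.9699
    cross y-line → (3,5), t=1.3200
    cross x-line → (4,5), t=2.1246
    cross x-line → (5,5), t=3.2793
    cross y-line → (5,6), t=3.3200 (wall)
  → r_5 = 3.3200
beam 6: φ=90°, α=75°
  d=(0.2588,0.9659)  start (2,4)  tX=3.2455 tY=0.6833  stride 1/|dx|=3.8637 1/|dy|=1.0353
    cross y-line → (2,5), t=0.6833
    cross y-line → (2,6), t=1.7186 (wall)
  → r_6 = 1.7186
beam 7: φ=135°, α=120°
  d=(-0.5000,0.8660)  start (2,4)  tX=0.3200 tY=0.7621  stride 1/|dx|=2.0000 1/|dy|=1.1547
    cross x-line → (1,4), t=0.3200
    cross y-line → (1,5), t=0.7621
    cross y-line → (1,6), t=1.9168 (wall)
  → r_7 = 1.9168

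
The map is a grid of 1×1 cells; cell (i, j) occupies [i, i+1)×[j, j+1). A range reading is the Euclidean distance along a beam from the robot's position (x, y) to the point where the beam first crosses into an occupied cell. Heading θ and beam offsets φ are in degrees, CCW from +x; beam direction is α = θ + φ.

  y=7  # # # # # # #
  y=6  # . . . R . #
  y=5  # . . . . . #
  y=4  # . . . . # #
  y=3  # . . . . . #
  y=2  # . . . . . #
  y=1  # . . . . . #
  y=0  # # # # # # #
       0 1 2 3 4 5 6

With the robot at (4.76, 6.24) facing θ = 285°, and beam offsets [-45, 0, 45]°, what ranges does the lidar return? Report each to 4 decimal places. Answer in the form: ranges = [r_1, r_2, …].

beam 1: φ=-45°, α=240°
  d=(-0.5000,-0.8660)  start (4,6)  tX=1.5200 tY=0.2771  stride 1/|dx|=2.0000 1/|dy|=1.1547
    cross y-line → (4,5), t=0.2771
    cross y-line → (4,4), t=1.4318
    cross x-line → (3,4), t=1.5200
    cross y-line → (3,3), t=2.5865
    cross x-line → (2,3), t=3.5200
    cross y-line → (2,2), t=3.7412
    cross y-line → (2,1), t=4.8959
    cross x-line → (1,1), t=5.5200
    cross y-line → (1,0), t=6.0506 (wall)
  → r_1 = 6.0506
beam 2: φ=0°, α=285°
  d=(0.2588,-0.9659)  start (4,6)  tX=0.9273 tY=0.2485  stride 1/|dx|=3.8637 1/|dy|=1.0353
    cross y-line → (4,5), t=0.2485
    cross x-line → (5,5), t=0.9273
    cross y-line → (5,4), t=1.2837 (wall)
  → r_2 = 1.2837
beam 3: φ=45°, α=330°
  d=(0.8660,-0.5000)  start (4,6)  tX=0.2771 tY=0.4800  stride 1/|dx|=1.1547 1/|dy|=2.0000
    cross x-line → (5,6), t=0.2771
    cross y-line → (5,5), t=0.4800
    cross x-line → (6,5), t=1.4318 (wall)
  → r_3 = 1.4318

ranges = [6.0506, 1.2837, 1.4318]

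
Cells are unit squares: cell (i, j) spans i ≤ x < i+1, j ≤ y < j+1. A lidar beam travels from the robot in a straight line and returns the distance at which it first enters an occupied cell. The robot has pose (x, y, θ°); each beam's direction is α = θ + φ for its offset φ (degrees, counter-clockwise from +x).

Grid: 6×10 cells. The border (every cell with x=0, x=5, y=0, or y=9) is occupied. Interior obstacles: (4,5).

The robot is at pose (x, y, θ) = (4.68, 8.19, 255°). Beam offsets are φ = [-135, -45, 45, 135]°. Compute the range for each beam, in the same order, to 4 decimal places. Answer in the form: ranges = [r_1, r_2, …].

beam 1: φ=-135°, α=120°
  dir = (cos 120°, sin 120°) = (-0.5000, 0.8660); from cell (4,8)
  next x-line at t=1.3600, next y-line at t=0.9353; Δt_x=2.0000, Δt_y=1.1547
    y: enter (4,9) at t=0.9353 ← occupied
  → r_1 = 0.9353
beam 2: φ=-45°, α=210°
  dir = (cos 210°, sin 210°) = (-0.8660, -0.5000); from cell (4,8)
  next x-line at t=0.7852, next y-line at t=0.3800; Δt_x=1.1547, Δt_y=2.0000
    y: enter (4,7) at t=0.3800
    x: enter (3,7) at t=0.7852
    x: enter (2,7) at t=1.9399
    y: enter (2,6) at t=2.3800
    x: enter (1,6) at t=3.0946
    x: enter (0,6) at t=4.2493 ← occupied
  → r_2 = 4.2493
beam 3: φ=45°, α=300°
  dir = (cos 300°, sin 300°) = (0.5000, -0.8660); from cell (4,8)
  next x-line at t=0.6400, next y-line at t=0.2194; Δt_x=2.0000, Δt_y=1.1547
    y: enter (4,7) at t=0.2194
    x: enter (5,7) at t=0.6400 ← occupied
  → r_3 = 0.6400
beam 4: φ=135°, α=30°
  dir = (cos 30°, sin 30°) = (0.8660, 0.5000); from cell (4,8)
  next x-line at t=0.3695, next y-line at t=1.6200; Δt_x=1.1547, Δt_y=2.0000
    x: enter (5,8) at t=0.3695 ← occupied
  → r_4 = 0.3695

ranges = [0.9353, 4.2493, 0.6400, 0.3695]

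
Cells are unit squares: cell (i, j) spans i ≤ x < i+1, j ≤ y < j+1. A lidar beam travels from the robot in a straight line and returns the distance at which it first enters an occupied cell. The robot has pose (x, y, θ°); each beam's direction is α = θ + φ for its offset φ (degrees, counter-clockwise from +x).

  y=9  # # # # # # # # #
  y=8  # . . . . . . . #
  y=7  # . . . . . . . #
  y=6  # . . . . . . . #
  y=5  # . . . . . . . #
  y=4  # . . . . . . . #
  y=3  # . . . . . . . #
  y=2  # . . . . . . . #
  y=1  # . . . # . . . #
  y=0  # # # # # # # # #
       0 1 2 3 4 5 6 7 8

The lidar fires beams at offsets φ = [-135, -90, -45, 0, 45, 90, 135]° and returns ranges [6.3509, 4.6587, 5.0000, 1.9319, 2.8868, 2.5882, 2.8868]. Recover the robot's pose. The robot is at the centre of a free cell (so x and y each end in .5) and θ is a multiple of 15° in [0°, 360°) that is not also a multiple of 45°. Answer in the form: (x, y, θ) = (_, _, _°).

(x, y, θ) = (5.5, 3.5, 255°)

Enumerate (i+0.5, j+0.5, θ) over the 55 free cells and 16 admissible headings. For each, cast all 7 beams and compare to the given ranges.
  (2.5, 3.5, 105°): beam 1 = 5.0000 ≠ 6.3509 ✗
  (1.5, 8.5, 150°): beam 1 = 1.9319 ≠ 6.3509 ✗
  (5.5, 6.5, 195°): beam 1 = 2.8868 ≠ 6.3509 ✗
  …
  (5.5, 3.5, 255°): r_1=6.3509, r_2=4.6587, r_3=5.0000, r_4=1.9319, r_5=2.8868, r_6=2.5882, r_7=2.8868 — all match ✓
Only this pose fits every beam.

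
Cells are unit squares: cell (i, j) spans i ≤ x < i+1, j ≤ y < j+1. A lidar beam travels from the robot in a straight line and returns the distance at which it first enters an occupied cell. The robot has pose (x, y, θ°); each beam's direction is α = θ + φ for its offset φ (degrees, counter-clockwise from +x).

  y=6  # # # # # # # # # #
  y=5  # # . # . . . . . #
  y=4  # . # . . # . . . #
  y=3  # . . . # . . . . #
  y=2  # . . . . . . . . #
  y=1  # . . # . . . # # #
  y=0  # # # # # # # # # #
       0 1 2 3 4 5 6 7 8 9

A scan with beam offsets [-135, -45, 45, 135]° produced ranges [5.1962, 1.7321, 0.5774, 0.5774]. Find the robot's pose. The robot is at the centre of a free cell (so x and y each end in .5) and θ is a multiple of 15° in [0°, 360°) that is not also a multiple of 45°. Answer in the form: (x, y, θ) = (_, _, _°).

(x, y, θ) = (2.5, 1.5, 195°)

The pose lattice has 32·16 = 512 candidates. Test each by forward raycasting.
  (6.5, 1.5, 300°): beam 1 = 5.6940 ≠ 5.1962 ✗
  (5.5, 2.5, 195°): beam 1 = 4.0415 ≠ 5.1962 ✗
  (7.5, 2.5, 105°): beam 1 = 1.0000 ≠ 5.1962 ✗
  …
  (2.5, 1.5, 195°): r_1=5.1962, r_2=1.7321, r_3=0.5774, r_4=0.5774 — all match ✓
Only this pose fits every beam.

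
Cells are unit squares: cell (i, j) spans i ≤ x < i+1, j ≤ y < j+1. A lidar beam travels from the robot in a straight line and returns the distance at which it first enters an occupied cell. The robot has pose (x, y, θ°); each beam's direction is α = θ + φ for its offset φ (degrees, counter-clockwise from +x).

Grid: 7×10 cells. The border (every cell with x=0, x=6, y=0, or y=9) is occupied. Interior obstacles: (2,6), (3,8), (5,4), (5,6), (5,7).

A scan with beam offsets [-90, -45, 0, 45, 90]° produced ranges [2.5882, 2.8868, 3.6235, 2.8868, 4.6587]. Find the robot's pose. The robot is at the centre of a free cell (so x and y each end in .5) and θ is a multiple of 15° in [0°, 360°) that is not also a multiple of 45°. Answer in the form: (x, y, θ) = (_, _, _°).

Enumerate (i+0.5, j+0.5, θ) over the 35 free cells and 16 admissible headings. For each, cast all 5 beams and compare to the given ranges.
  (1.5, 1.5, 330°): beam 1 = 0.5774 ≠ 2.5882 ✗
  (3.5, 3.5, 240°): beam 1 = 2.8868 ≠ 2.5882 ✗
  (2.5, 1.5, 75°): beam 1 = 1.9319 ≠ 2.5882 ✗
  (3.5, 5.5, 15°): beam 1 = 4.6587 ≠ 2.5882 ✗
  (3.5, 6.5, 330°): beam 1 = 5.0000 ≠ 2.5882 ✗
  …
  (2.5, 3.5, 345°): r_1=2.5882, r_2=2.8868, r_3=3.6235, r_4=2.8868, r_5=4.6587 — all match ✓
Only this pose fits every beam.

(x, y, θ) = (2.5, 3.5, 345°)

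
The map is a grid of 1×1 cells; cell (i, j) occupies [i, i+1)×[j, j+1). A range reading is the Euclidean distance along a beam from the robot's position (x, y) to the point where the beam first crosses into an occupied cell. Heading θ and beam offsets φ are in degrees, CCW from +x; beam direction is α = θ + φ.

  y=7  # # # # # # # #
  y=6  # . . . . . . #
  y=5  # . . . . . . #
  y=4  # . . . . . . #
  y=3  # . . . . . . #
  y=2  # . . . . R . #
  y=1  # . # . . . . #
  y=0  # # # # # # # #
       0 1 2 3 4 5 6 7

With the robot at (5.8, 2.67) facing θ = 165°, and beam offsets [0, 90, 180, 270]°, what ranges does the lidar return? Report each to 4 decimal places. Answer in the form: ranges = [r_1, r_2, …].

beam 1: φ=0°, α=165°
  d=(-0.9659,0.2588)  start (5,2)  tX=0.8282 tY=1.2750  stride 1/|dx|=1.0353 1/|dy|=3.8637
    cross x-line → (4,2), t=0.8282
    cross y-line → (4,3), t=1.2750
    cross x-line → (3,3), t=1.8635
    cross x-line → (2,3), t=2.8988
    cross x-line → (1,3), t=3.9340
    cross x-line → (0,3), t=4.9693 (wall)
  → r_1 = 4.9693
beam 2: φ=90°, α=255°
  d=(-0.2588,-0.9659)  start (5,2)  tX=3.0910 tY=0.6936  stride 1/|dx|=3.8637 1/|dy|=1.0353
    cross y-line → (5,1), t=0.6936
    cross y-line → (5,0), t=1.7289 (wall)
  → r_2 = 1.7289
beam 3: φ=180°, α=345°
  d=(0.9659,-0.2588)  start (5,2)  tX=0.2071 tY=2.5887  stride 1/|dx|=1.0353 1/|dy|=3.8637
    cross x-line → (6,2), t=0.2071
    cross x-line → (7,2), t=1.2423 (wall)
  → r_3 = 1.2423
beam 4: φ=270°, α=75°
  d=(0.2588,0.9659)  start (5,2)  tX=0.7727 tY=0.3416  stride 1/|dx|=3.8637 1/|dy|=1.0353
    cross y-line → (5,3), t=0.3416
    cross x-line → (6,3), t=0.7727
    cross y-line → (6,4), t=1.3769
    cross y-line → (6,5), t=2.4122
    cross y-line → (6,6), t=3.4475
    cross y-line → (6,7), t=4.4827 (wall)
  → r_4 = 4.4827

ranges = [4.9693, 1.7289, 1.2423, 4.4827]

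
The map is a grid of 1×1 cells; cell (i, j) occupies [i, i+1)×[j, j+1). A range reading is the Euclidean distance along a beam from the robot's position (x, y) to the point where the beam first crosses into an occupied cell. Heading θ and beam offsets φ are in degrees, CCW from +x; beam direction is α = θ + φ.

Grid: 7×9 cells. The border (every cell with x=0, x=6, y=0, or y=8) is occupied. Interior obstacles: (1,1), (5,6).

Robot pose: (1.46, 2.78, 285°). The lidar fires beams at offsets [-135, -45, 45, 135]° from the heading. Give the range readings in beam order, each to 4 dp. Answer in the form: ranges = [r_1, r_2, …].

beam 1: φ=-135°, α=150°
  dir = (cos 150°, sin 150°) = (-0.8660, 0.5000); from cell (1,2)
  next x-line at t=0.5312, next y-line at t=0.4400; Δt_x=1.1547, Δt_y=2.0000
    y: enter (1,3) at t=0.4400
    x: enter (0,3) at t=0.5312 ← occupied
  → r_1 = 0.5312
beam 2: φ=-45°, α=240°
  dir = (cos 240°, sin 240°) = (-0.5000, -0.8660); from cell (1,2)
  next x-line at t=0.9200, next y-line at t=0.9007; Δt_x=2.0000, Δt_y=1.1547
    y: enter (1,1) at t=0.9007 ← occupied
  → r_2 = 0.9007
beam 3: φ=45°, α=330°
  dir = (cos 330°, sin 330°) = (0.8660, -0.5000); from cell (1,2)
  next x-line at t=0.6235, next y-line at t=1.5600; Δt_x=1.1547, Δt_y=2.0000
    x: enter (2,2) at t=0.6235
    y: enter (2,1) at t=1.5600
    x: enter (3,1) at t=1.7782
    x: enter (4,1) at t=2.9329
    y: enter (4,0) at t=3.5600 ← occupied
  → r_3 = 3.5600
beam 4: φ=135°, α=60°
  dir = (cos 60°, sin 60°) = (0.5000, 0.8660); from cell (1,2)
  next x-line at t=1.0800, next y-line at t=0.2540; Δt_x=2.0000, Δt_y=1.1547
    y: enter (1,3) at t=0.2540
    x: enter (2,3) at t=1.0800
    y: enter (2,4) at t=1.4087
    y: enter (2,5) at t=2.5634
    x: enter (3,5) at t=3.0800
    y: enter (3,6) at t=3.7181
    y: enter (3,7) at t=4.8728
    x: enter (4,7) at t=5.0800
    y: enter (4,8) at t=6.0275 ← occupied
  → r_4 = 6.0275

ranges = [0.5312, 0.9007, 3.5600, 6.0275]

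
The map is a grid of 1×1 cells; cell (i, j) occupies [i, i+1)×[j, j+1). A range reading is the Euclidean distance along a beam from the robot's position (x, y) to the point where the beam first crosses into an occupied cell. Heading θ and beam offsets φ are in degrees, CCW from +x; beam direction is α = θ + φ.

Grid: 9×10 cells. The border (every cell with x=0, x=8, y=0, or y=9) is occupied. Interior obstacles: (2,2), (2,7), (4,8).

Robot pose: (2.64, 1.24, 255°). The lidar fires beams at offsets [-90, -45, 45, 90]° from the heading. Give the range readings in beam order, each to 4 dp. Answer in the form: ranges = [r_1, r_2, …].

ranges = [1.6979, 0.4800, 0.2771, 0.9273]

beam 1: φ=-90°, α=165°
  dir = (cos 165°, sin 165°) = (-0.9659, 0.2588); from cell (2,1)
  next x-line at t=0.6626, next y-line at t=2.9364; Δt_x=1.0353, Δt_y=3.8637
    x: enter (1,1) at t=0.6626
    x: enter (0,1) at t=1.6979 ← occupied
  → r_1 = 1.6979
beam 2: φ=-45°, α=210°
  dir = (cos 210°, sin 210°) = (-0.8660, -0.5000); from cell (2,1)
  next x-line at t=0.7390, next y-line at t=0.4800; Δt_x=1.1547, Δt_y=2.0000
    y: enter (2,0) at t=0.4800 ← occupied
  → r_2 = 0.4800
beam 3: φ=45°, α=300°
  dir = (cos 300°, sin 300°) = (0.5000, -0.8660); from cell (2,1)
  next x-line at t=0.7200, next y-line at t=0.2771; Δt_x=2.0000, Δt_y=1.1547
    y: enter (2,0) at t=0.2771 ← occupied
  → r_3 = 0.2771
beam 4: φ=90°, α=345°
  dir = (cos 345°, sin 345°) = (0.9659, -0.2588); from cell (2,1)
  next x-line at t=0.3727, next y-line at t=0.9273; Δt_x=1.0353, Δt_y=3.8637
    x: enter (3,1) at t=0.3727
    y: enter (3,0) at t=0.9273 ← occupied
  → r_4 = 0.9273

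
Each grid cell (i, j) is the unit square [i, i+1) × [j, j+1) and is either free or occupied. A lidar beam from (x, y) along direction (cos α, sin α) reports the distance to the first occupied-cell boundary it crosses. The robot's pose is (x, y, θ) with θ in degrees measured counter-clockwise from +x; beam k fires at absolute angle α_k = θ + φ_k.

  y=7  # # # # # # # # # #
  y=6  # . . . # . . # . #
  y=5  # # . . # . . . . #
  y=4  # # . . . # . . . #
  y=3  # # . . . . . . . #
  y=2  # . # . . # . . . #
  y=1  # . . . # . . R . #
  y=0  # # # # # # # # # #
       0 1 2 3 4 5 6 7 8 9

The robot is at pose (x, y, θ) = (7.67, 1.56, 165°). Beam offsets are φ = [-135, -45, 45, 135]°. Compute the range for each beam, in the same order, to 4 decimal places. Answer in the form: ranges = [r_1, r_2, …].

beam 1: φ=-135°, α=30°
  d=(0.8660,0.5000)  start (7,1)  tX=0.3811 tY=0.8800  stride 1/|dx|=1.1547 1/|dy|=2.0000
    cross x-line → (8,1), t=0.3811
    cross y-line → (8,2), t=0.8800
    cross x-line → (9,2), t=1.5358 (wall)
  → r_1 = 1.5358
beam 2: φ=-45°, α=120°
  d=(-0.5000,0.8660)  start (7,1)  tX=1.3400 tY=0.5081  stride 1/|dx|=2.0000 1/|dy|=1.1547
    cross y-line → (7,2), t=0.5081
    cross x-line → (6,2), t=1.3400
    cross y-line → (6,3), t=1.6628
    cross y-line → (6,4), t=2.8175
    cross x-line → (5,4), t=3.3400 (wall)
  → r_2 = 3.3400
beam 3: φ=45°, α=210°
  d=(-0.8660,-0.5000)  start (7,1)  tX=0.7736 tY=1.1200  stride 1/|dx|=1.1547 1/|dy|=2.0000
    cross x-line → (6,1), t=0.7736
    cross y-line → (6,0), t=1.1200 (wall)
  → r_3 = 1.1200
beam 4: φ=135°, α=300°
  d=(0.5000,-0.8660)  start (7,1)  tX=0.6600 tY=0.6466  stride 1/|dx|=2.0000 1/|dy|=1.1547
    cross y-line → (7,0), t=0.6466 (wall)
  → r_4 = 0.6466

ranges = [1.5358, 3.3400, 1.1200, 0.6466]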